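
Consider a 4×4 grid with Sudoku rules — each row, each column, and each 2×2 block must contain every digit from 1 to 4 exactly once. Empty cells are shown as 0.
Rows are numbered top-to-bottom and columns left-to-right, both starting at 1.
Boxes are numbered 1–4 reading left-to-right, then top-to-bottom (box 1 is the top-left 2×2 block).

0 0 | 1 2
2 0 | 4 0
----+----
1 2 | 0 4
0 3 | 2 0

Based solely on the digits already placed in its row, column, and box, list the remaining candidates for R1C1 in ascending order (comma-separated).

Row 1 already contains {1, 2}.
Column 1 already contains {1, 2}.
Its 2×2 block (box 1) already contains {2}.
Removing those from 1–4 leaves {3, 4} as the candidates for R1C1.

3,4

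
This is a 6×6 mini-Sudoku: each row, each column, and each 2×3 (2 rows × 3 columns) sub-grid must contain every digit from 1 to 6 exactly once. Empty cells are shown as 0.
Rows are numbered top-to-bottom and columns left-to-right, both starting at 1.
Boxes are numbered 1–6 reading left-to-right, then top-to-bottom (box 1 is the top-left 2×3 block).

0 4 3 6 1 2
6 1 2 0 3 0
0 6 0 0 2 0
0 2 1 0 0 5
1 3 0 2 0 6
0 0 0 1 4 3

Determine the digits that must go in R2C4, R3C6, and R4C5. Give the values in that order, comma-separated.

For R2C4:
  Consider where 5 can go in box 2.
  R2C6 is out (column 6 already has a 5).
  So the only cell in box 2 that can hold 5 is R2C4.
  So R2C4 = 5.
For R3C6:
  Consider where 1 can go in row 3.
  R3C1 is out (column 1 already has a 1).
  R3C3 is out (column 3 already has a 1).
  R3C4 is out (column 4 already has a 1).
  So the only cell in row 3 that can hold 1 is R3C6.
  So R3C6 = 1.
For R4C5:
  Row 4 already contains {1, 2, 5}.
  Column 5 already contains {1, 2, 3, 4}.
  Its 2×3 block (box 4) already contains {2, 5}.
  The only value from 1–6 not eliminated is 6, so R4C5 = 6.

5,1,6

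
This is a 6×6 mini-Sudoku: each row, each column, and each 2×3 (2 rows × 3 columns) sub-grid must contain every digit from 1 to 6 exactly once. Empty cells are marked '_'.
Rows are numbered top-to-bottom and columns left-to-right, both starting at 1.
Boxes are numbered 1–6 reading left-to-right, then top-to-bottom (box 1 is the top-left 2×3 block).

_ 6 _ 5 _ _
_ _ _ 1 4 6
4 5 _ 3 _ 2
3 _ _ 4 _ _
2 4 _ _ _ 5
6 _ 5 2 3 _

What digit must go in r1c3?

Cell r1c3 itself could take any of {1, 2, 3, 4} by direct elimination.
Consider where 4 can go in box 1.
r1c1 is out (column 1 already has a 4).
r2c1 is out (row 2 already has a 4).
r2c2 is out (row 2 already has a 4).
r2c3 is out (row 2 already has a 4).
So the only cell in box 1 that can hold 4 is r1c3.
Therefore r1c3 = 4.

4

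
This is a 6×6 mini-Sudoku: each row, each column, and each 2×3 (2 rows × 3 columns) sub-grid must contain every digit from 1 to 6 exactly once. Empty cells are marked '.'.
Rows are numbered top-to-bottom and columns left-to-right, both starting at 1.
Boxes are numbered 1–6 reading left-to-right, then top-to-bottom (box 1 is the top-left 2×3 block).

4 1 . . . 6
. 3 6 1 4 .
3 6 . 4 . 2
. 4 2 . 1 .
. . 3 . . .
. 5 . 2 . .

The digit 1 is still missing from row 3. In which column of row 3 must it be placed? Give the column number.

Consider where 1 can go in row 3.
r3c5 is out (column 5 already has a 1).
So the only cell in row 3 that can hold 1 is r3c3.
That is column 3.

3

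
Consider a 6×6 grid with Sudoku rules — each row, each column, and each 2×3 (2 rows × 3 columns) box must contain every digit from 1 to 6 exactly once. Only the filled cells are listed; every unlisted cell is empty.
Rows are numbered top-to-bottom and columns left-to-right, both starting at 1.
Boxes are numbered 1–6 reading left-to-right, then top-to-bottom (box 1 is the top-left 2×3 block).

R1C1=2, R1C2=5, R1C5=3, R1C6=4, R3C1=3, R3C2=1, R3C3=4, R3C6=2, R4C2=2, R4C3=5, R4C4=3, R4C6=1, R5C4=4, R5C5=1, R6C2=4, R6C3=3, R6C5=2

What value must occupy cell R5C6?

Cell R5C6 itself could take any of {3, 5, 6} by direct elimination.
Consider where 3 can go in column 6.
R2C6 is out (box 2 already has a 3).
R6C6 is out (row 6 already has a 3).
So the only cell in column 6 that can hold 3 is R5C6.
Therefore R5C6 = 3.

3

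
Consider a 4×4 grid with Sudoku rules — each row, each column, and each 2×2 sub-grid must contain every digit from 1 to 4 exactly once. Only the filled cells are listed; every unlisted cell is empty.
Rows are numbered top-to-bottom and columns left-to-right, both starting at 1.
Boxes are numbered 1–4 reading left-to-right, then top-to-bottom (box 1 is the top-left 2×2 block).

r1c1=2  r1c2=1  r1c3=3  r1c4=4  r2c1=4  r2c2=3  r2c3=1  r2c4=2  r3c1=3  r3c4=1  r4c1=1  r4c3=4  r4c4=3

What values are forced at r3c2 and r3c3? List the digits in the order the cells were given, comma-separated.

For r3c2:
  Consider where 4 can go in box 3.
  r4c2 is out (row 4 already has a 4).
  So the only cell in box 3 that can hold 4 is r3c2.
  So r3c2 = 4.
For r3c3:
  Row 3 already contains {1, 3}.
  Column 3 already contains {1, 3, 4}.
  Its 2×2 block (box 4) already contains {1, 3, 4}.
  The only value from 1–4 not eliminated is 2, so r3c3 = 2.

4,2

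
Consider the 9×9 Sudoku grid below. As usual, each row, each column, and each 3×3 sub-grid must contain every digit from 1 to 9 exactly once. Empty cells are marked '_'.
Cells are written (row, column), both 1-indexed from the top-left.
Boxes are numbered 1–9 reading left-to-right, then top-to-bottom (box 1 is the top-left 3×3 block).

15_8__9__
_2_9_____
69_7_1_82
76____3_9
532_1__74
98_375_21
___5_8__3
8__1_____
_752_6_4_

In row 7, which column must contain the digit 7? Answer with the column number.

7

Consider where 7 can go in row 7.
(7,1) is out (column 1 already has a 7).
(7,2) is out (column 2 already has a 7).
(7,3) is out (box 7 already has a 7).
(7,5) is out (column 5 already has a 7).
(7,8) is out (column 8 already has a 7).
So the only cell in row 7 that can hold 7 is (7,7).
That is column 7.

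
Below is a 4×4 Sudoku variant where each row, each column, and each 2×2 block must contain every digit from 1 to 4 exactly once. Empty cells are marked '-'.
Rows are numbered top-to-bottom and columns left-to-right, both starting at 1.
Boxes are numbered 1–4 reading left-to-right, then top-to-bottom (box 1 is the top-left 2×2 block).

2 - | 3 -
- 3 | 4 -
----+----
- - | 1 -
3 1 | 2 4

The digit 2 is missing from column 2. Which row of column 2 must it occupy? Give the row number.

3

Consider where 2 can go in column 2.
R1C2 is out (row 1 already has a 2).
So the only cell in column 2 that can hold 2 is R3C2.
That is row 3.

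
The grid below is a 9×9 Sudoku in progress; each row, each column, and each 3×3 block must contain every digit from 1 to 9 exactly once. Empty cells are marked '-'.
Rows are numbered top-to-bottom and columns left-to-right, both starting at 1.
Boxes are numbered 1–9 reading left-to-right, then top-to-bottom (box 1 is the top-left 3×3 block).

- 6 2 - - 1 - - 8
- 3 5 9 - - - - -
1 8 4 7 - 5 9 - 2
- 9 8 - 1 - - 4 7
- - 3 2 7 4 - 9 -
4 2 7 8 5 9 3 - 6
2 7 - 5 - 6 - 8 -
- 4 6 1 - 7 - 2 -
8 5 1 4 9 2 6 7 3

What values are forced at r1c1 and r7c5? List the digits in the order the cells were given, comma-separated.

9,3

For r1c1:
  Consider where 9 can go in row 1.
  r1c4 is out (column 4 already has a 9).
  r1c5 is out (column 5 already has a 9).
  r1c7 is out (column 7 already has a 9).
  r1c8 is out (column 8 already has a 9).
  So the only cell in row 1 that can hold 9 is r1c1.
  So r1c1 = 9.
For r7c5:
  Row 7 already contains {2, 5, 6, 7, 8}.
  Column 5 already contains {1, 5, 7, 9}.
  Its 3×3 block (box 8) already contains {1, 2, 4, 5, 6, 7, 9}.
  The only value from 1–9 not eliminated is 3, so r7c5 = 3.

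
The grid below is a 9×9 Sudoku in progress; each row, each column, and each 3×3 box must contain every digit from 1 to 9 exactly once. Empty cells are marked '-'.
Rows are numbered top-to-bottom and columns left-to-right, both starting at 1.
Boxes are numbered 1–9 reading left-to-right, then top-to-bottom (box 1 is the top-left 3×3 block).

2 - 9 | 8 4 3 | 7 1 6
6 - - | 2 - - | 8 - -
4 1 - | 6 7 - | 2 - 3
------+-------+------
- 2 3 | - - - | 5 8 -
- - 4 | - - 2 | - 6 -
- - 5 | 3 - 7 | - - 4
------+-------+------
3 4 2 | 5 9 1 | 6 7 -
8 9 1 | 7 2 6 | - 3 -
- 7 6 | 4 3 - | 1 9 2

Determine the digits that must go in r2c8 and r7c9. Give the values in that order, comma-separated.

For r2c8:
  Consider where 4 can go in box 3.
  r2c9 is out (column 9 already has a 4).
  r3c8 is out (row 3 already has a 4).
  So the only cell in box 3 that can hold 4 is r2c8.
  So r2c8 = 4.
For r7c9:
  Row 7 already contains {1, 2, 3, 4, 5, 6, 7, 9}.
  Column 9 already contains {2, 3, 4, 6}.
  Its 3×3 block (box 9) already contains {1, 2, 3, 6, 7, 9}.
  The only value from 1–9 not eliminated is 8, so r7c9 = 8.

4,8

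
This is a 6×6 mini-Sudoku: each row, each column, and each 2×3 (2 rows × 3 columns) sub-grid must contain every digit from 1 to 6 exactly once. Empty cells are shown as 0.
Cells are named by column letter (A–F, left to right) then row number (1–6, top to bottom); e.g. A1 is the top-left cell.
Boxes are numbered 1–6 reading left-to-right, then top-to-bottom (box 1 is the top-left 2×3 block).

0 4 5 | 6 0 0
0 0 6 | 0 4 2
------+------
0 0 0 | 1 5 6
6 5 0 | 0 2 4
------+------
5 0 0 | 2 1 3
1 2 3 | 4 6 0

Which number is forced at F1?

Row 1 already contains {4, 5, 6}.
Column F already contains {2, 3, 4, 6}.
Its 2×3 block (box 2) already contains {2, 4, 6}.
The only value from 1–6 not eliminated is 1, so F1 = 1.

1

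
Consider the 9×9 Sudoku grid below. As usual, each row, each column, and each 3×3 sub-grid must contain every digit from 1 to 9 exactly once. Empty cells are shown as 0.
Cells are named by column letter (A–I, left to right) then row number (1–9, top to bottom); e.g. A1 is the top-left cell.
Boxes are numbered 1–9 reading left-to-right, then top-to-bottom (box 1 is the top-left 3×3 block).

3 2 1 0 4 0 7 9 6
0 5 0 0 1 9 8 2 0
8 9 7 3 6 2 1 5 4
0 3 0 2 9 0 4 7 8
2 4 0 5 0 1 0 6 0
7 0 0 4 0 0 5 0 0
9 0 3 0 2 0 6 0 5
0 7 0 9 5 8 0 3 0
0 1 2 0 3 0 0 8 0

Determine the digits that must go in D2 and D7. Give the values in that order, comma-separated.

7,1

For D2:
  Row 2 already contains {1, 2, 5, 8, 9}.
  Column D already contains {2, 3, 4, 5, 9}.
  Its 3×3 block (box 2) already contains {1, 2, 3, 4, 6, 9}.
  The only value from 1–9 not eliminated is 7, so D2 = 7.
For D7:
  Consider where 1 can go in column D.
  D1 is out (row 1 already has a 1).
  D2 is out (row 2 already has a 1).
  D9 is out (row 9 already has a 1).
  So the only cell in column D that can hold 1 is D7.
  So D7 = 1.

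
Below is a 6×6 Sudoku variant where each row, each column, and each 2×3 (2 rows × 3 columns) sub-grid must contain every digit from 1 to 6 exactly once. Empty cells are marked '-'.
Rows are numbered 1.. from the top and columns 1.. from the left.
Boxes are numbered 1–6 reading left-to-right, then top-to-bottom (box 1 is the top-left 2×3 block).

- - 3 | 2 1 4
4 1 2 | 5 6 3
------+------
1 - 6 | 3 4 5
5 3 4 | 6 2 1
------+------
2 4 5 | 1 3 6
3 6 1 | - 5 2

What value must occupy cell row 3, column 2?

2

Row 3 already contains {1, 3, 4, 5, 6}.
Column 2 already contains {1, 3, 4, 6}.
Its 2×3 block (box 3) already contains {1, 3, 4, 5, 6}.
The only value from 1–6 not eliminated is 2, so row 3, column 2 = 2.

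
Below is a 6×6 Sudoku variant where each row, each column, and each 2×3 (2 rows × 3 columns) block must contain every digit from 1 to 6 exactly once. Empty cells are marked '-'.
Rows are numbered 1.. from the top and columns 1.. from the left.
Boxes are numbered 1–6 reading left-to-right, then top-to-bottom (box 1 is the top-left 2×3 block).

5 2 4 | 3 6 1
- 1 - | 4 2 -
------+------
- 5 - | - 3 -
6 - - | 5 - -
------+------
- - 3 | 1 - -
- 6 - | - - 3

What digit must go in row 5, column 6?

6

Cell row 5, column 6 itself could take any of {2, 4, 5, 6} by direct elimination.
Consider where 6 can go in box 6.
row 5, column 5 is out (column 5 already has a 6).
row 6, column 4 is out (row 6 already has a 6).
row 6, column 5 is out (row 6 already has a 6).
So the only cell in box 6 that can hold 6 is row 5, column 6.
Therefore row 5, column 6 = 6.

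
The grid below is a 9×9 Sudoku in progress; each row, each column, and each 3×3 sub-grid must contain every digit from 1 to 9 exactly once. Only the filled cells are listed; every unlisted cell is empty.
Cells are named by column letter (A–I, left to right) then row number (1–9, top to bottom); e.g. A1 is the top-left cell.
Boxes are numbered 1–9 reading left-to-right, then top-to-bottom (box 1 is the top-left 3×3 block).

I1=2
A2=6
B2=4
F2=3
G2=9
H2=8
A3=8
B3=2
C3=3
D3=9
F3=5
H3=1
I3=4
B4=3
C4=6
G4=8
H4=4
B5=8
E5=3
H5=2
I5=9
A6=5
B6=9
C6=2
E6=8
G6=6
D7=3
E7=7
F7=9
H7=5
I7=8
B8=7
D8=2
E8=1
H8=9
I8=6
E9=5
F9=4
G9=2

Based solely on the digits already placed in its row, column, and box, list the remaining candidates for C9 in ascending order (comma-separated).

Row 9 already contains {2, 4, 5}.
Column C already contains {2, 3, 6}.
Its 3×3 block (box 7) already contains {7}.
Removing those from 1–9 leaves {1, 8, 9} as the candidates for C9.

1,8,9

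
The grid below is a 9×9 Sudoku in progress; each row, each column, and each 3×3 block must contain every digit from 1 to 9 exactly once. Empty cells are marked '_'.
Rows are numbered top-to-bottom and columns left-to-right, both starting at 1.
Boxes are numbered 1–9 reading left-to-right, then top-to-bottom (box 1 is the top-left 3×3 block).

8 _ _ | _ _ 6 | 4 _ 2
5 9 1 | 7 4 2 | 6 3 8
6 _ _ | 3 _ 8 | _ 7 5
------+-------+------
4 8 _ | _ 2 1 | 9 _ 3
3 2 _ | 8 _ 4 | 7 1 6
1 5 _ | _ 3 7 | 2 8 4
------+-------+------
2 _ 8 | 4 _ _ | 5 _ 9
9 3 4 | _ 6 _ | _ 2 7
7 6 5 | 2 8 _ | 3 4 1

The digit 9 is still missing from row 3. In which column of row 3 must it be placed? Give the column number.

Consider where 9 can go in row 3.
R3C2 is out (column 2 already has a 9).
R3C3 is out (box 1 already has a 9).
R3C7 is out (column 7 already has a 9).
So the only cell in row 3 that can hold 9 is R3C5.
That is column 5.

5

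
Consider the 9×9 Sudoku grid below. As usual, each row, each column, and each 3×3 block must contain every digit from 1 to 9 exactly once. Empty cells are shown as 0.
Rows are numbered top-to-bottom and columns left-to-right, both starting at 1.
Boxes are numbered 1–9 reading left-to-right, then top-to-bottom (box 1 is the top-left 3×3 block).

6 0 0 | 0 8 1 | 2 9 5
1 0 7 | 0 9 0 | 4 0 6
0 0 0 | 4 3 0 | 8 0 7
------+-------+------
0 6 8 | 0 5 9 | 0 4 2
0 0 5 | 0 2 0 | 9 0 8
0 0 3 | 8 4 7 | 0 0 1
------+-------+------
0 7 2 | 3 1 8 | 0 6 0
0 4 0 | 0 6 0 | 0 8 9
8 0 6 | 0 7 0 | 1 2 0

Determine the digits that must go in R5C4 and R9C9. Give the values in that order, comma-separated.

6,3

For R5C4:
  Consider where 6 can go in column 4.
  R1C4 is out (row 1 already has a 6).
  R2C4 is out (row 2 already has a 6).
  R4C4 is out (row 4 already has a 6).
  R8C4 is out (row 8 already has a 6).
  R9C4 is out (row 9 already has a 6).
  So the only cell in column 4 that can hold 6 is R5C4.
  So R5C4 = 6.
For R9C9:
  Consider where 3 can go in column 9.
  R7C9 is out (row 7 already has a 3).
  So the only cell in column 9 that can hold 3 is R9C9.
  So R9C9 = 3.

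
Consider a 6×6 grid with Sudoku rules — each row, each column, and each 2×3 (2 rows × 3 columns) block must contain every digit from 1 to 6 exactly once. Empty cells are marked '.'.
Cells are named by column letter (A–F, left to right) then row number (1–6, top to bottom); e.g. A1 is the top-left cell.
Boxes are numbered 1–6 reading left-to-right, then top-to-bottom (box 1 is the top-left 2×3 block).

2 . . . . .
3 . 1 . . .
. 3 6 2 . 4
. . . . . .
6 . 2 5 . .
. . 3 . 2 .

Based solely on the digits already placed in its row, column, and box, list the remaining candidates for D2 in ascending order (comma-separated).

Row 2 already contains {1, 3}.
Column D already contains {2, 5}.
Its 2×3 block (box 2) already contains {}.
Removing those from 1–6 leaves {4, 6} as the candidates for D2.

4,6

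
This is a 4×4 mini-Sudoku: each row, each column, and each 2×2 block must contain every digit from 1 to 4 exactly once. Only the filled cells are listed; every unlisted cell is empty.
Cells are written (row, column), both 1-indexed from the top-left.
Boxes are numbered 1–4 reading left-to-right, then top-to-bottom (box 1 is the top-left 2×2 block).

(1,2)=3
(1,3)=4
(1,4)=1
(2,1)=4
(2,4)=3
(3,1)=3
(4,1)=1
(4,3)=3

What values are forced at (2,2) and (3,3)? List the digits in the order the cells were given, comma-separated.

1,1

For (2,2):
  Consider where 1 can go in column 2.
  (3,2) is out (box 3 already has a 1).
  (4,2) is out (row 4 already has a 1).
  So the only cell in column 2 that can hold 1 is (2,2).
  So (2,2) = 1.
For (3,3):
  Consider where 1 can go in row 3.
  (3,2) is out (box 3 already has a 1).
  (3,4) is out (column 4 already has a 1).
  So the only cell in row 3 that can hold 1 is (3,3).
  So (3,3) = 1.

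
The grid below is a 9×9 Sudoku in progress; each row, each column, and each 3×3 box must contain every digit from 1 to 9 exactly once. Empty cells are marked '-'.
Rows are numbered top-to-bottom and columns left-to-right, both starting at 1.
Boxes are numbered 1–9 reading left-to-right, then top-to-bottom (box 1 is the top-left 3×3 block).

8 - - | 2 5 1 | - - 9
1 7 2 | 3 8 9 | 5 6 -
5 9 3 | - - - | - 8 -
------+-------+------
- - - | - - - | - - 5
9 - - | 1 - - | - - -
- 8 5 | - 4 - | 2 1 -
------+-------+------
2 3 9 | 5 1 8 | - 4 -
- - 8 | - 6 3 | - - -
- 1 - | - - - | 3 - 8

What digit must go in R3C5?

Row 3 already contains {3, 5, 8, 9}.
Column 5 already contains {1, 4, 5, 6, 8}.
Its 3×3 block (box 2) already contains {1, 2, 3, 5, 8, 9}.
The only value from 1–9 not eliminated is 7, so R3C5 = 7.

7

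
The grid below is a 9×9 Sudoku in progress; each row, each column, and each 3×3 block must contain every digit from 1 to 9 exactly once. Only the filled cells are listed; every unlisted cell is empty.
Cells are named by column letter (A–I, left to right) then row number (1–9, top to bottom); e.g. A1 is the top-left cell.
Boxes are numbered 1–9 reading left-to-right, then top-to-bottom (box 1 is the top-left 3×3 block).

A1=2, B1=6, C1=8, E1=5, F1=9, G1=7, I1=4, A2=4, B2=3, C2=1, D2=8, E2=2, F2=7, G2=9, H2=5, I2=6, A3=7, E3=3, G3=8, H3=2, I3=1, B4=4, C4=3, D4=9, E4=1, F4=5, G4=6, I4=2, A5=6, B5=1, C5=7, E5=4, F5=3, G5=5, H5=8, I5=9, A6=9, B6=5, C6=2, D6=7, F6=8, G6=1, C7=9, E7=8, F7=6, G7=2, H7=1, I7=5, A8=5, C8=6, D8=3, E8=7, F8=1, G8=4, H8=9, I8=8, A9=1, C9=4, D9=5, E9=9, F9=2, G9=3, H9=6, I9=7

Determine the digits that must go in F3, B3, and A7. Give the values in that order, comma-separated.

4,9,3

For F3:
  Row 3 already contains {1, 2, 3, 7, 8}.
  Column F already contains {1, 2, 3, 5, 6, 7, 8, 9}.
  Its 3×3 block (box 2) already contains {2, 3, 5, 7, 8, 9}.
  The only value from 1–9 not eliminated is 4, so F3 = 4.
For B3:
  Row 3 already contains {1, 2, 3, 7, 8}.
  Column B already contains {1, 3, 4, 5, 6}.
  Its 3×3 block (box 1) already contains {1, 2, 3, 4, 6, 7, 8}.
  The only value from 1–9 not eliminated is 9, so B3 = 9.
For A7:
  Row 7 already contains {1, 2, 5, 6, 8, 9}.
  Column A already contains {1, 2, 4, 5, 6, 7, 9}.
  Its 3×3 block (box 7) already contains {1, 4, 5, 6, 9}.
  The only value from 1–9 not eliminated is 3, so A7 = 3.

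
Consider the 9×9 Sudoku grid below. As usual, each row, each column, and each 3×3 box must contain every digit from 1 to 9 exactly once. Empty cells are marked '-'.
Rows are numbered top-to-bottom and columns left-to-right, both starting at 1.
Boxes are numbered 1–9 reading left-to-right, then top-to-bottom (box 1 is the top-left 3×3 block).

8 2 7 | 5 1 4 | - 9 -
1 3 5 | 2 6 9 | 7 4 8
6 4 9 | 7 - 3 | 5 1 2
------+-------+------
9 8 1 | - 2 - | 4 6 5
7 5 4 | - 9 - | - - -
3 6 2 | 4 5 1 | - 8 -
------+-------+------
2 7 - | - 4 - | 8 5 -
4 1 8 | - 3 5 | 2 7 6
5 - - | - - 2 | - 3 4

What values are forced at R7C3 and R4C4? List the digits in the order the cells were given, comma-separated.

For R7C3:
  Consider where 3 can go in column 3.
  R9C3 is out (row 9 already has a 3).
  So the only cell in column 3 that can hold 3 is R7C3.
  So R7C3 = 3.
For R4C4:
  Row 4 already contains {1, 2, 4, 5, 6, 8, 9}.
  Column 4 already contains {2, 4, 5, 7}.
  Its 3×3 block (box 5) already contains {1, 2, 4, 5, 9}.
  The only value from 1–9 not eliminated is 3, so R4C4 = 3.

3,3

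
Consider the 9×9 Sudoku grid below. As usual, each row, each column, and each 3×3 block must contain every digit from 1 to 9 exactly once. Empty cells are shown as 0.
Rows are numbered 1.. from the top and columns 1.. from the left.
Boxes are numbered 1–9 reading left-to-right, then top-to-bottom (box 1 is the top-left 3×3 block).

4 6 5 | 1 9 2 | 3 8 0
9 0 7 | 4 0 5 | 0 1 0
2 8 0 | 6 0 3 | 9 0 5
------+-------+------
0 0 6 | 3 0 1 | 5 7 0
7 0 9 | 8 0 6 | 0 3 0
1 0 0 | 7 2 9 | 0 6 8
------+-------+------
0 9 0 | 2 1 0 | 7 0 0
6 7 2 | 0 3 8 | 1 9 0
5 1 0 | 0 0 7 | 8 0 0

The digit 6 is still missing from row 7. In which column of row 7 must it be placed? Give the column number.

Consider where 6 can go in row 7.
row 7, column 1 is out (column 1 already has a 6).
row 7, column 3 is out (column 3 already has a 6).
row 7, column 6 is out (column 6 already has a 6).
row 7, column 8 is out (column 8 already has a 6).
So the only cell in row 7 that can hold 6 is row 7, column 9.
That is column 9.

9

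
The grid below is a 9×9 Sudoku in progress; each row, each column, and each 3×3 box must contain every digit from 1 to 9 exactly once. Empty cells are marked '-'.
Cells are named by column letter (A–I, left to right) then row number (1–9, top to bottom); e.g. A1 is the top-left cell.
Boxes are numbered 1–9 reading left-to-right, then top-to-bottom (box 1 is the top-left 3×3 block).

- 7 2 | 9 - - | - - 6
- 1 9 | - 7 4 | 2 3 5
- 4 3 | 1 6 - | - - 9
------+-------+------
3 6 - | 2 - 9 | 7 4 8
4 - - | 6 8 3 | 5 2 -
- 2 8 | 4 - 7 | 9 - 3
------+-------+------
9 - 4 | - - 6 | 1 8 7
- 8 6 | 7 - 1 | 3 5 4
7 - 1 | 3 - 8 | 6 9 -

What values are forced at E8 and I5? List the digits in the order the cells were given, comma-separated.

9,1

For E8:
  Consider where 9 can go in box 8.
  D7 is out (row 7 already has a 9).
  E7 is out (row 7 already has a 9).
  E9 is out (row 9 already has a 9).
  So the only cell in box 8 that can hold 9 is E8.
  So E8 = 9.
For I5:
  Row 5 already contains {2, 3, 4, 5, 6, 8}.
  Column I already contains {3, 4, 5, 6, 7, 8, 9}.
  Its 3×3 block (box 6) already contains {2, 3, 4, 5, 7, 8, 9}.
  The only value from 1–9 not eliminated is 1, so I5 = 1.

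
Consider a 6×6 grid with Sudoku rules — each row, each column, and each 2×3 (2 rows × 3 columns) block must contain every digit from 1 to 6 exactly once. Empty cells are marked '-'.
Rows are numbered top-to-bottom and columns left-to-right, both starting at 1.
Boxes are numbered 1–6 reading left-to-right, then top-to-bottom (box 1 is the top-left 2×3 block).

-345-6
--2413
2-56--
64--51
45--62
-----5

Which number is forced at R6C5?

4

Cell R6C5 itself could take any of {3, 4} by direct elimination.
Consider where 4 can go in row 6.
R6C1 is out (column 1 already has a 4).
R6C2 is out (column 2 already has a 4).
R6C3 is out (column 3 already has a 4).
R6C4 is out (column 4 already has a 4).
So the only cell in row 6 that can hold 4 is R6C5.
Therefore R6C5 = 4.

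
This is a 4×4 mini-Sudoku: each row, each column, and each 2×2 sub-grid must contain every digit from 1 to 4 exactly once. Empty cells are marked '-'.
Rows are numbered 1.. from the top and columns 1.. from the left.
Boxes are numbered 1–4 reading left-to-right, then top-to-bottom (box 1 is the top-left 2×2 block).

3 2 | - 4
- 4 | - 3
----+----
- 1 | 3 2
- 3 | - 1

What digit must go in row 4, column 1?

Cell row 4, column 1 itself could take any of {2, 4} by direct elimination.
Consider where 2 can go in column 1.
row 2, column 1 is out (box 1 already has a 2).
row 3, column 1 is out (row 3 already has a 2).
So the only cell in column 1 that can hold 2 is row 4, column 1.
Therefore row 4, column 1 = 2.

2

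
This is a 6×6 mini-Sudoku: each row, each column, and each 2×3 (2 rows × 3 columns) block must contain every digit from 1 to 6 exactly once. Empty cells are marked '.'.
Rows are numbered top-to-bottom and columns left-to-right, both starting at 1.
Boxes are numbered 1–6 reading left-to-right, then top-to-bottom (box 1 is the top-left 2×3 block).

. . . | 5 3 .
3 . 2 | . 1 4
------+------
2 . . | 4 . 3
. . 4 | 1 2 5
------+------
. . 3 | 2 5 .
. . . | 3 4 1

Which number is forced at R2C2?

5

Cell R2C2 itself could take any of {5, 6} by direct elimination.
Consider where 5 can go in box 1.
R1C1 is out (row 1 already has a 5).
R1C2 is out (row 1 already has a 5).
R1C3 is out (row 1 already has a 5).
So the only cell in box 1 that can hold 5 is R2C2.
Therefore R2C2 = 5.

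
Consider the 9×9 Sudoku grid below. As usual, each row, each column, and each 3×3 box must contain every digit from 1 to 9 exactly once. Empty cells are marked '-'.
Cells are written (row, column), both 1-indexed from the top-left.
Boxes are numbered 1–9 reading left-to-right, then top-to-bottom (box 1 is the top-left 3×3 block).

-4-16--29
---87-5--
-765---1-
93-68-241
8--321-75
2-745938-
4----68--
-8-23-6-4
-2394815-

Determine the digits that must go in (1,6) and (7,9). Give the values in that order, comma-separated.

3,2

For (1,6):
  Row 1 already contains {1, 2, 4, 6, 9}.
  Column 6 already contains {1, 6, 8, 9}.
  Its 3×3 block (box 2) already contains {1, 5, 6, 7, 8}.
  The only value from 1–9 not eliminated is 3, so (1,6) = 3.
For (7,9):
  Consider where 2 can go in column 9.
  (2,9) is out (box 3 already has a 2).
  (3,9) is out (box 3 already has a 2).
  (6,9) is out (row 6 already has a 2).
  (9,9) is out (row 9 already has a 2).
  So the only cell in column 9 that can hold 2 is (7,9).
  So (7,9) = 2.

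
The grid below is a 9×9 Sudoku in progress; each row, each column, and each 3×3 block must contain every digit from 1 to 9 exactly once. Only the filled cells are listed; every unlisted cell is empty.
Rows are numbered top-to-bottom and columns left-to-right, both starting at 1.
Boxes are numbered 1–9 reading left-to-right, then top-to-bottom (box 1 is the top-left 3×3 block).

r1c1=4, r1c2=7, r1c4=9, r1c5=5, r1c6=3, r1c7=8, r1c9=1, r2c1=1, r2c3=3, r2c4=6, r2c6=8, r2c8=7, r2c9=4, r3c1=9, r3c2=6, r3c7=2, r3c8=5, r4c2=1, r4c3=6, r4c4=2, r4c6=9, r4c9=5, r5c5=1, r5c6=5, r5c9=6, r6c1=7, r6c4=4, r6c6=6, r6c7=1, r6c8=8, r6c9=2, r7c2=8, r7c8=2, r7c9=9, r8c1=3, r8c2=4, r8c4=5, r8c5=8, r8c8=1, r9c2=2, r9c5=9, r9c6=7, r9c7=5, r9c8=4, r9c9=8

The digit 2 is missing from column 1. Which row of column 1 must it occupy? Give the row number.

5

Consider where 2 can go in column 1.
r4c1 is out (row 4 already has a 2).
r7c1 is out (row 7 already has a 2).
r9c1 is out (row 9 already has a 2).
So the only cell in column 1 that can hold 2 is r5c1.
That is row 5.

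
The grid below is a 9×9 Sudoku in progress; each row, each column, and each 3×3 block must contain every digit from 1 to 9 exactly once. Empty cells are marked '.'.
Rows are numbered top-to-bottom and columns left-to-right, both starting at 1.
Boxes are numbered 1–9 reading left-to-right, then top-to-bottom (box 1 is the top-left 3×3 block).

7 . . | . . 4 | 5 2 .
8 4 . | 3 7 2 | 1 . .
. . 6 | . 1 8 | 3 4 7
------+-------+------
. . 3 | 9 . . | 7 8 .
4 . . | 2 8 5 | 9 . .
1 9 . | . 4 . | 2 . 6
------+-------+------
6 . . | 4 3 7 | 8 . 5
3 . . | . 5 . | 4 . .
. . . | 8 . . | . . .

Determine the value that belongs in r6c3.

8

Cell r6c3 itself could take any of {5, 7, 8} by direct elimination.
Consider where 8 can go in box 4.
r4c1 is out (row 4 already has a 8).
r4c2 is out (row 4 already has a 8).
r5c2 is out (row 5 already has a 8).
r5c3 is out (row 5 already has a 8).
So the only cell in box 4 that can hold 8 is r6c3.
Therefore r6c3 = 8.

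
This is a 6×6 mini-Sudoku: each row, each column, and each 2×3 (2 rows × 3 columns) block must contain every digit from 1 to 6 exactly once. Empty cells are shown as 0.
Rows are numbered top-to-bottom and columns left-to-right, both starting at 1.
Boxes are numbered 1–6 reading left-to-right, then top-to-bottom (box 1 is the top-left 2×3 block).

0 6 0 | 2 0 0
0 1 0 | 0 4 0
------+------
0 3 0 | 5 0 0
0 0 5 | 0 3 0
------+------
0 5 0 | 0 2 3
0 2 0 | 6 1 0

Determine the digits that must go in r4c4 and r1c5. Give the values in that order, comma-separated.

1,5

For r4c4:
  Consider where 1 can go in column 4.
  r2c4 is out (row 2 already has a 1).
  r5c4 is out (box 6 already has a 1).
  So the only cell in column 4 that can hold 1 is r4c4.
  So r4c4 = 1.
For r1c5:
  Row 1 already contains {2, 6}.
  Column 5 already contains {1, 2, 3, 4}.
  Its 2×3 block (box 2) already contains {2, 4}.
  The only value from 1–6 not eliminated is 5, so r1c5 = 5.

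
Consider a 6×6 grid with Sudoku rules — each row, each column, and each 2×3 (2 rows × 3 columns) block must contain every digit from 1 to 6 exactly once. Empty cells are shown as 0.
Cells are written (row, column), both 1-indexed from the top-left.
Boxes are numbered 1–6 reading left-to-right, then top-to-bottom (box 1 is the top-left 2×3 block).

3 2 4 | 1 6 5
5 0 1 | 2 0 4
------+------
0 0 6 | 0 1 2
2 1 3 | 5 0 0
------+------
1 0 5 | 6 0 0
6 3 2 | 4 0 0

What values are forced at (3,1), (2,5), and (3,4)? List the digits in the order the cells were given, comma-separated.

For (3,1):
  Row 3 already contains {1, 2, 6}.
  Column 1 already contains {1, 2, 3, 5, 6}.
  Its 2×3 block (box 3) already contains {1, 2, 3, 6}.
  The only value from 1–6 not eliminated is 4, so (3,1) = 4.
For (2,5):
  Row 2 already contains {1, 2, 4, 5}.
  Column 5 already contains {1, 6}.
  Its 2×3 block (box 2) already contains {1, 2, 4, 5, 6}.
  The only value from 1–6 not eliminated is 3, so (2,5) = 3.
For (3,4):
  Row 3 already contains {1, 2, 6}.
  Column 4 already contains {1, 2, 4, 5, 6}.
  Its 2×3 block (box 4) already contains {1, 2, 5}.
  The only value from 1–6 not eliminated is 3, so (3,4) = 3.

4,3,3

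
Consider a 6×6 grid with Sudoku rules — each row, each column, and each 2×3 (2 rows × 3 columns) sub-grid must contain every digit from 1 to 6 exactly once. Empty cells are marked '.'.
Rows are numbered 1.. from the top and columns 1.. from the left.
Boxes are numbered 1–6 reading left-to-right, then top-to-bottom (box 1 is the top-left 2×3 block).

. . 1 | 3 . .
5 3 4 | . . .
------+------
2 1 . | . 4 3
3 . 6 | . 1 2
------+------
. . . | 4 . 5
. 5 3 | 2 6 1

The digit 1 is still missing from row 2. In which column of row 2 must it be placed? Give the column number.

4

Consider where 1 can go in row 2.
row 2, column 5 is out (column 5 already has a 1).
row 2, column 6 is out (column 6 already has a 1).
So the only cell in row 2 that can hold 1 is row 2, column 4.
That is column 4.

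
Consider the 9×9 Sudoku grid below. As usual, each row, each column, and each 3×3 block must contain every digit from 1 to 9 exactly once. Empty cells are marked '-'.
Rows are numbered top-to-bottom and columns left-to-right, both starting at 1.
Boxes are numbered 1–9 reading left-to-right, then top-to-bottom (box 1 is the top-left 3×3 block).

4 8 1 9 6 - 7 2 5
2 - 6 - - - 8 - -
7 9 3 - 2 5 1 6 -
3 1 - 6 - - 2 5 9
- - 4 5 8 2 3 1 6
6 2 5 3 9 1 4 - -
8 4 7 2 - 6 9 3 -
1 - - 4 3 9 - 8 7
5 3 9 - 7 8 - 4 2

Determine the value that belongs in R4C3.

8

Row 4 already contains {1, 2, 3, 5, 6, 9}.
Column 3 already contains {1, 3, 4, 5, 6, 7, 9}.
Its 3×3 block (box 4) already contains {1, 2, 3, 4, 5, 6}.
The only value from 1–9 not eliminated is 8, so R4C3 = 8.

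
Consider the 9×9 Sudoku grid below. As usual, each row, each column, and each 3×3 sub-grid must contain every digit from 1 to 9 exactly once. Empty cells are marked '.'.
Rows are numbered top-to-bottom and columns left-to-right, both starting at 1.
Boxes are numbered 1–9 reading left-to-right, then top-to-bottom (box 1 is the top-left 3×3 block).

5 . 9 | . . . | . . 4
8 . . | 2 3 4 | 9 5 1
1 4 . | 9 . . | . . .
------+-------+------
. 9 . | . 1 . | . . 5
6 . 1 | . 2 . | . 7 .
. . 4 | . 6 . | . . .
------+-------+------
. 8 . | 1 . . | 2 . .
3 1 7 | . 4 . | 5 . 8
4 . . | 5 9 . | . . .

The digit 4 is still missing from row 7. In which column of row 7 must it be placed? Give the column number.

8

Consider where 4 can go in row 7.
r7c1 is out (column 1 already has a 4).
r7c3 is out (column 3 already has a 4).
r7c5 is out (column 5 already has a 4).
r7c6 is out (column 6 already has a 4).
r7c9 is out (column 9 already has a 4).
So the only cell in row 7 that can hold 4 is r7c8.
That is column 8.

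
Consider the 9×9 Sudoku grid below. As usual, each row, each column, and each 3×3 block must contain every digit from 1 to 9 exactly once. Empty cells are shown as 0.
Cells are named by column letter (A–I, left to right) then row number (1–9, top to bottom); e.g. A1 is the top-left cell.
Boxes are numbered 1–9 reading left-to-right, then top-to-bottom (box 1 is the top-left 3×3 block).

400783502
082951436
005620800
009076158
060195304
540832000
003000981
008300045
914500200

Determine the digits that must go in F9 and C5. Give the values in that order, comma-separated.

8,7

For F9:
  Consider where 8 can go in column F.
  F3 is out (row 3 already has a 8).
  F7 is out (row 7 already has a 8).
  F8 is out (row 8 already has a 8).
  So the only cell in column F that can hold 8 is F9.
  So F9 = 8.
For C5:
  Row 5 already contains {1, 3, 4, 5, 6, 9}.
  Column C already contains {2, 3, 4, 5, 8, 9}.
  Its 3×3 block (box 4) already contains {4, 5, 6, 9}.
  The only value from 1–9 not eliminated is 7, so C5 = 7.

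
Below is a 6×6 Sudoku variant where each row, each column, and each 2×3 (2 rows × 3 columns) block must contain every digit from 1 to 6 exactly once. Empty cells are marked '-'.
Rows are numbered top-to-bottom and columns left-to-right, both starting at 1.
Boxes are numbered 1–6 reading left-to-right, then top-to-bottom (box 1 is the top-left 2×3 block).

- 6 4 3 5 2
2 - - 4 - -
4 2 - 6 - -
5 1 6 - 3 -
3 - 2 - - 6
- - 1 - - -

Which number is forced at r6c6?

3

Cell r6c6 itself could take any of {3, 4, 5} by direct elimination.
Consider where 3 can go in column 6.
r2c6 is out (box 2 already has a 3).
r3c6 is out (box 4 already has a 3).
r4c6 is out (row 4 already has a 3).
So the only cell in column 6 that can hold 3 is r6c6.
Therefore r6c6 = 3.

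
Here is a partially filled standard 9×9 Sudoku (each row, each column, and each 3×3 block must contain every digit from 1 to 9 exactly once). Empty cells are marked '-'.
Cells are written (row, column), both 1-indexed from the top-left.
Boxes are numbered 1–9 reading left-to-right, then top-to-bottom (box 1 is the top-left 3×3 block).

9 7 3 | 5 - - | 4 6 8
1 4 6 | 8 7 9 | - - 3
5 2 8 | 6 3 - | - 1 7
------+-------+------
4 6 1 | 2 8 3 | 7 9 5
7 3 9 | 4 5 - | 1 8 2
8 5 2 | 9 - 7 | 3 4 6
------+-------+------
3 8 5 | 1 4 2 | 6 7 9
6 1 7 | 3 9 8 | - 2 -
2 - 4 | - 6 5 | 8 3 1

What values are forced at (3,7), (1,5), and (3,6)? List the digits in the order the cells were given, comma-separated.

9,2,4

For (3,7):
  Row 3 already contains {1, 2, 3, 5, 6, 7, 8}.
  Column 7 already contains {1, 3, 4, 6, 7, 8}.
  Its 3×3 block (box 3) already contains {1, 3, 4, 6, 7, 8}.
  The only value from 1–9 not eliminated is 9, so (3,7) = 9.
For (1,5):
  Consider where 2 can go in column 5.
  (6,5) is out (row 6 already has a 2).
  So the only cell in column 5 that can hold 2 is (1,5).
  So (1,5) = 2.
For (3,6):
  Row 3 already contains {1, 2, 3, 5, 6, 7, 8}.
  Column 6 already contains {2, 3, 5, 7, 8, 9}.
  Its 3×3 block (box 2) already contains {3, 5, 6, 7, 8, 9}.
  The only value from 1–9 not eliminated is 4, so (3,6) = 4.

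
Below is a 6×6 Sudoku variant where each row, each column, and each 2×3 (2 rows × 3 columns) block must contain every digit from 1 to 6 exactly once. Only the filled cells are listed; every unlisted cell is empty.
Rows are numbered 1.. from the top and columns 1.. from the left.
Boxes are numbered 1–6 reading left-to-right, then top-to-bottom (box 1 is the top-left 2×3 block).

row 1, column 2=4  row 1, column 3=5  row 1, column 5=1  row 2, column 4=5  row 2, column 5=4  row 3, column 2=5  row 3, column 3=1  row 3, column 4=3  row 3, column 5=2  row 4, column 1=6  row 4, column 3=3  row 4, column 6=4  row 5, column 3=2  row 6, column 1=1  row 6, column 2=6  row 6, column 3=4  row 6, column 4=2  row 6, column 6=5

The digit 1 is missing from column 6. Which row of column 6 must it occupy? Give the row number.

Consider where 1 can go in column 6.
row 1, column 6 is out (row 1 already has a 1).
row 2, column 6 is out (box 2 already has a 1).
row 3, column 6 is out (row 3 already has a 1).
So the only cell in column 6 that can hold 1 is row 5, column 6.
That is row 5.

5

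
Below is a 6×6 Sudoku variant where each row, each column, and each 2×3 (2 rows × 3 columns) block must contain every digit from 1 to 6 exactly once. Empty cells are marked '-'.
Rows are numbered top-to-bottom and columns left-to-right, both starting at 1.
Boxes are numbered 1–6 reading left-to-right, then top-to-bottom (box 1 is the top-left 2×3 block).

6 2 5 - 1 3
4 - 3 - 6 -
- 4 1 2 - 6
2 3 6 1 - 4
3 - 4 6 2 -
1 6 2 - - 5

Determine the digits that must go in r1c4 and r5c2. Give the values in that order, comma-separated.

4,5

For r1c4:
  Row 1 already contains {1, 2, 3, 5, 6}.
  Column 4 already contains {1, 2, 6}.
  Its 2×3 block (box 2) already contains {1, 3, 6}.
  The only value from 1–6 not eliminated is 4, so r1c4 = 4.
For r5c2:
  Row 5 already contains {2, 3, 4, 6}.
  Column 2 already contains {2, 3, 4, 6}.
  Its 2×3 block (box 5) already contains {1, 2, 3, 4, 6}.
  The only value from 1–6 not eliminated is 5, so r5c2 = 5.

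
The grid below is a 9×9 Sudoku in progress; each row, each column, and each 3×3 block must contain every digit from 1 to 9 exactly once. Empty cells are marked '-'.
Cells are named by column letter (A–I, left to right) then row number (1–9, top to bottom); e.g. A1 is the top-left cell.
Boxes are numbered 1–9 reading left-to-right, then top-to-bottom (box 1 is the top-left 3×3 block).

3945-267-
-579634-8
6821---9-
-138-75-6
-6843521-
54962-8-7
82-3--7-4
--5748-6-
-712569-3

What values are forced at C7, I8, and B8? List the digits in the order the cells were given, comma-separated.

For C7:
  Row 7 already contains {2, 3, 4, 7, 8}.
  Column C already contains {1, 2, 3, 4, 5, 7, 8, 9}.
  Its 3×3 block (box 7) already contains {1, 2, 5, 7, 8}.
  The only value from 1–9 not eliminated is 6, so C7 = 6.
For I8:
  Consider where 2 can go in row 8.
  A8 is out (box 7 already has a 2).
  B8 is out (column B already has a 2).
  G8 is out (column G already has a 2).
  So the only cell in row 8 that can hold 2 is I8.
  So I8 = 2.
For B8:
  Row 8 already contains {4, 5, 6, 7, 8}.
  Column B already contains {1, 2, 4, 5, 6, 7, 8, 9}.
  Its 3×3 block (box 7) already contains {1, 2, 5, 7, 8}.
  The only value from 1–9 not eliminated is 3, so B8 = 3.

6,2,3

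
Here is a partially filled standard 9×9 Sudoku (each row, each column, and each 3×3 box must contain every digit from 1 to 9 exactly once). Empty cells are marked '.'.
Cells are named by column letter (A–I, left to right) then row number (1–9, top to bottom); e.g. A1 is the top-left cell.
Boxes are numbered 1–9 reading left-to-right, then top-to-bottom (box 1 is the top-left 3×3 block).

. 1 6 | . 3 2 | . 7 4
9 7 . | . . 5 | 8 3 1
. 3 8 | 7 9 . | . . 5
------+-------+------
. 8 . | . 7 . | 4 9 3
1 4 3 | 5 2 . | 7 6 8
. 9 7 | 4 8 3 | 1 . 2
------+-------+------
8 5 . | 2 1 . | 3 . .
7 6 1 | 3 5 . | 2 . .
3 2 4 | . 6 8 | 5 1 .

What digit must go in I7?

6

Cell I7 itself could take any of {6, 7, 9} by direct elimination.
Consider where 6 can go in row 7.
C7 is out (column C already has a 6).
F7 is out (box 8 already has a 6).
H7 is out (column H already has a 6).
So the only cell in row 7 that can hold 6 is I7.
Therefore I7 = 6.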